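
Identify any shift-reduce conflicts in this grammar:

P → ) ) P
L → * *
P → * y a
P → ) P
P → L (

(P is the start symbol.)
No shift-reduce conflicts

Augment with P' → P and build the canonical LR(0) collection (I0 = CLOSURE({[P' → . P]}), then GOTO on every symbol after a dot until no new states appear). It has 12 states:
  I0: { [L → . * *], [P → . ) ) P], [P → . ) P], [P → . * y a], [P → . L (], [P' → . P] }  — shift
  I1: { [L → . * *], [P → ) . ) P], [P → ) . P], [P → . ) ) P], [P → . ) P], [P → . * y a], [P → . L (] }  — shift
  I2: { [L → * . *], [P → * . y a] }  — shift
  I3: { [P → L . (] }  — shift
  I4: { [P' → P .] }  — accept
  I5: { [P → L ( .] }  — reduce
  I6: { [L → * * .] }  — reduce
  I7: { [P → * y . a] }  — shift
  I8: { [P → * y a .] }  — reduce
  I9: { [L → . * *], [P → ) ) . P], [P → ) . ) P], [P → ) . P], [P → . ) ) P], [P → . ) P], [P → . * y a], [P → . L (] }  — shift
  I10: { [P → ) P .] }  — reduce
  I11: { [P → ) ) P .], [P → ) P .] }  — 2 reduces

No state contains both a complete item and a shift item.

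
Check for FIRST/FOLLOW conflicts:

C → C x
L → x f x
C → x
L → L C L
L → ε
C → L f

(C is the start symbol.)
Yes. L → x f x with FOLLOW(L) on { 'x' }; L → L C L with FOLLOW(L) on { 'f', 'x' }

Nullable non-terminals: L.
FIRST sets used below: FIRST(L) = { 'f', 'x', ε }, FIRST(C) = { 'f', 'x' }

L: nullable alternative(s) L → ε; FOLLOW(L) = { 'f', 'x' }
  L → x f x: FIRST \ {ε} = { 'x' } — overlaps FOLLOW(L) on { 'x' }: CONFLICT
  L → L C L: FIRST \ {ε} = { 'f', 'x' } — overlaps FOLLOW(L) on { 'f', 'x' }: CONFLICT
  L → ε: FIRST \ {ε} = { } — this is the only nullable alternative, skip

C has no nullable alternative, so no FIRST/FOLLOW check is needed there.

So the grammar has 2 FIRST/FOLLOW conflicts (marked CONFLICT above).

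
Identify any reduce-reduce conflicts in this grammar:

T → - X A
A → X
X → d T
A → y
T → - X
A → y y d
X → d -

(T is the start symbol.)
Augment with T' → T and build the canonical LR(0) collection (I0 = CLOSURE({[T' → . T]}), then GOTO on every symbol after a dot until no new states appear). It has 12 states:
  I0: { [T → . - X A], [T → . - X], [T' → . T] }  — shift
  I1: { [T → - . X A], [T → - . X], [X → . d -], [X → . d T] }  — shift
  I2: { [T' → T .] }  — accept
  I3: { [A → . X], [A → . y y d], [A → . y], [T → - X . A], [T → - X .], [X → . d -], [X → . d T] }  — shift, reduce
  I4: { [T → . - X A], [T → . - X], [X → d . -], [X → d . T] }  — shift
  I5: { [T → - . X A], [T → - . X], [X → . d -], [X → . d T], [X → d - .] }  — shift, reduce
  I6: { [X → d T .] }  — reduce
  I7: { [T → - X A .] }  — reduce
  I8: { [A → X .] }  — reduce
  I9: { [A → y . y d], [A → y .] }  — shift, reduce
  I10: { [A → y y . d] }  — shift
  I11: { [A → y y d .] }  — reduce

No state contains more than one complete item.

Answer: No reduce-reduce conflicts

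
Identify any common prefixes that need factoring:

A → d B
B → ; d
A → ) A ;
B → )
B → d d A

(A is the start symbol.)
No, left-factoring is not needed

Left-factoring is needed when two productions for the same non-terminal
share a common prefix on the right-hand side.

Productions for A:
  A → d B
  A → ) A ;
Productions for B:
  B → ; d
  B → )
  B → d d A

No common prefixes found.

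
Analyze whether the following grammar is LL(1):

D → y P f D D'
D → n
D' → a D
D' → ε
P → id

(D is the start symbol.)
A grammar is LL(1) if for each non-terminal N with multiple productions, the predict sets of those productions are pairwise disjoint, where PREDICT(N → α) = (FIRST(α) \ {ε}) ∪ (FOLLOW(N) if α ⇒* ε).

Relevant sets:
  FOLLOW(D') = { $, 'a' }

For D:
  PREDICT(D → y P f D D') = { 'y' }
  PREDICT(D → n) = { 'n' }
For D':
  PREDICT(D' → a D) = { 'a' }
  PREDICT(D' → ε) = { $, 'a' }
P has a single production, so nothing to check there.

Conflict found: Predict set conflict for D': { 'a' }
The grammar is NOT LL(1).

Answer: No. Predict set conflict for D': { 'a' }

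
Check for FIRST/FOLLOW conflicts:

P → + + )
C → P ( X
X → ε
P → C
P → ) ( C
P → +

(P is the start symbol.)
No FIRST/FOLLOW conflicts.

Nullable non-terminals: X.
X has a nullable alternative but only one production, so nothing to check.

C, P have no nullable alternative, so no FIRST/FOLLOW check is needed there.

No FIRST/FOLLOW conflicts found.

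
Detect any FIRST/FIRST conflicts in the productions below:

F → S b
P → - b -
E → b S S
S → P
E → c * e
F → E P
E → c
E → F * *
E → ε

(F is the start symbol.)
Yes. F → S b / F → E P on { '-' }; E → b S S / E → F '*' '*' on { 'b' }; E → c '*' e / E → c on { 'c' }; E → c '*' e / E → F '*' '*' on { 'c' }; E → c / E → F '*' '*' on { 'c' }

A FIRST/FIRST conflict occurs when two productions N → α and N → β for the same non-terminal have FIRST(α) ∩ FIRST(β) ≠ ∅ (with ε ∈ FIRST of a nullable right-hand side, so two nullable alternatives also conflict).

FIRST sets of the non-terminals at (or reachable through a nullable prefix from) the front of some alternative:
  FIRST(S) = { '-' }
  FIRST(E) = { '-', 'b', 'c', ε }
  FIRST(P) = { '-' }
  FIRST(F) = { '-', 'b', 'c' }

Productions for F:
  F → S b: FIRST = { '-' }
  F → E P: FIRST = { '-', 'b', 'c' }
Productions for E:
  E → b S S: FIRST = { 'b' }
  E → c * e: FIRST = { 'c' }
  E → c: FIRST = { 'c' }
  E → F * *: FIRST = { '-', 'b', 'c' }
  E → ε: FIRST = { ε }
P, S have only one production, so no FIRST/FIRST conflict is possible there.

Conflict for F: F → S b and F → E P
  Overlap: { '-' }
Conflict for E: E → b S S and E → F * *
  Overlap: { 'b' }
Conflict for E: E → c * e and E → c
  Overlap: { 'c' }
Conflict for E: E → c * e and E → F * *
  Overlap: { 'c' }
Conflict for E: E → c and E → F * *
  Overlap: { 'c' }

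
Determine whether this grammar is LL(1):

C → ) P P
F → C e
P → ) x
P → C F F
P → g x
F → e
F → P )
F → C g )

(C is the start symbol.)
No. Predict set conflict for F: { ')' }

A grammar is LL(1) if for each non-terminal N with multiple productions, the predict sets of those productions are pairwise disjoint, where PREDICT(N → α) = (FIRST(α) \ {ε}) ∪ (FOLLOW(N) if α ⇒* ε).

Relevant sets:
  FIRST(C) = { ')' }
  FIRST(P) = { ')', 'g' }

For F:
  PREDICT(F → C e) = { ')' }
  PREDICT(F → e) = { 'e' }
  PREDICT(F → P ')') = { ')', 'g' }
  PREDICT(F → C g ')') = { ')' }
For P:
  PREDICT(P → ')' x) = { ')' }
  PREDICT(P → C F F) = { ')' }
  PREDICT(P → g x) = { 'g' }
C has a single production, so nothing to check there.

Conflict found: Predict set conflict for F: { ')' }
The grammar is NOT LL(1).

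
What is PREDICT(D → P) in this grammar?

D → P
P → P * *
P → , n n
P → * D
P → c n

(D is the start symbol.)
PREDICT(D → P) = (FIRST(RHS) \ {ε}) ∪ (FOLLOW(D) if ε ∈ FIRST(RHS), i.e. RHS ⇒* ε)
FIRST(P) = { '*', ',', 'c' }
FIRST(P) = { '*', ',', 'c' }
ε ∉ FIRST(P), so FOLLOW(D) is not added.
PREDICT(D → P) = { '*', ',', 'c' }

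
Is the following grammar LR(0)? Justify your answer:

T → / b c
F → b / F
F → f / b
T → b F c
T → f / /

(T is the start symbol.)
A grammar is LR(0) if no state in the canonical LR(0) collection has:
  - both a shift item (dot before a terminal) and a complete item (shift-reduce conflict), or
  - two or more complete items (reduce-reduce conflict; the accept item [T' → T .] counts as a complete item here).

Augment with T' → T and build the canonical LR(0) collection (I0 = CLOSURE({[T' → . T]}), then GOTO on every symbol after a dot until no new states appear). It has 17 states:
  I0: { [T → . / b c], [T → . b F c], [T → . f / /], [T' → . T] }  — shift
  I1: { [T → / . b c] }  — shift
  I2: { [T' → T .] }  — accept
  I3: { [F → . b / F], [F → . f / b], [T → b . F c] }  — shift
  I4: { [T → f . / /] }  — shift
  I5: { [T → f / . /] }  — shift
  I6: { [T → f / / .] }  — reduce
  I7: { [T → b F . c] }  — shift
  I8: { [F → b . / F] }  — shift
  I9: { [F → f . / b] }  — shift
  I10: { [F → f / . b] }  — shift
  I11: { [F → f / b .] }  — reduce
  I12: { [F → . b / F], [F → . f / b], [F → b / . F] }  — shift
  I13: { [F → b / F .] }  — reduce
  I14: { [T → b F c .] }  — reduce
  I15: { [T → / b . c] }  — shift
  I16: { [T → / b c .] }  — reduce

Every state is either a pure shift/goto state or contains exactly one complete item and nothing to shift — no conflicts. The grammar is LR(0).

Answer: Yes, the grammar is LR(0)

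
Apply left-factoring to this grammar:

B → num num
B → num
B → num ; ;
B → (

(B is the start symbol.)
Left-factoring transforms A → αβ₁ | αβ₂ into A → αA' and A' → β₁ | β₂
(α is the longest common prefix among the alternatives). Repeat until
no nonterminal has two alternatives with a common prefix.

Round 1: B has alternatives sharing prefix 'num'. Introduce B': B → num B'
  Add: B' → num
  Add: B' → ε
  Add: B' → ; ;

No remaining common prefixes — done.

Resulting grammar:
B → num B'
B' → num
B' → ε
B' → ; ;
B → (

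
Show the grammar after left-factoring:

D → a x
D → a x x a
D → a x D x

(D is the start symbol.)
Left-factoring transforms A → αβ₁ | αβ₂ into A → αA' and A' → β₁ | β₂
(α is the longest common prefix among the alternatives). Repeat until
no nonterminal has two alternatives with a common prefix.

Round 1: D has alternatives sharing prefix 'a x'. Introduce D': D → a x D'
  Add: D' → ε
  Add: D' → x a
  Add: D' → D x

No remaining common prefixes — done.

Resulting grammar:
D → a x D'
D' → ε
D' → x a
D' → D x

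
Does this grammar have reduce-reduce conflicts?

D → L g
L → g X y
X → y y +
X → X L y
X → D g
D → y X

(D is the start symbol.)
Augment with D' → D and build the canonical LR(0) collection (I0 = CLOSURE({[D' → . D]}), then GOTO on every symbol after a dot until no new states appear). It has 16 states:
  I0: { [D → . L g], [D → . y X], [D' → . D], [L → . g X y] }  — shift
  I1: { [D' → D .] }  — accept
  I2: { [D → L . g] }  — shift
  I3: { [D → . L g], [D → . y X], [L → . g X y], [L → g . X y], [X → . D g], [X → . X L y], [X → . y y +] }  — shift
  I4: { [D → . L g], [D → . y X], [D → y . X], [L → . g X y], [X → . D g], [X → . X L y], [X → . y y +] }  — shift
  I5: { [X → D . g] }  — shift
  I6: { [D → y X .], [L → . g X y], [X → X . L y] }  — shift, reduce
  I7: { [D → . L g], [D → . y X], [D → y . X], [L → . g X y], [X → . D g], [X → . X L y], [X → . y y +], [X → y . y +] }  — shift
  I8: { [D → . L g], [D → . y X], [D → y . X], [L → . g X y], [X → . D g], [X → . X L y], [X → . y y +], [X → y . y +], [X → y y . +] }  — shift
  I9: { [X → y y + .] }  — reduce
  I10: { [X → X L . y] }  — shift
  I11: { [X → X L y .] }  — reduce
  I12: { [X → D g .] }  — reduce
  I13: { [L → . g X y], [L → g X . y], [X → X . L y] }  — shift
  I14: { [L → g X y .] }  — reduce
  I15: { [D → L g .] }  — reduce

No state contains more than one complete item.

Answer: No reduce-reduce conflicts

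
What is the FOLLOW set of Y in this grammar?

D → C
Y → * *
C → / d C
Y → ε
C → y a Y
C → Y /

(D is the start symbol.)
In C → y a Y: Y is at the end, add FOLLOW(C)
In C → Y /: Y is followed by '/', add FIRST('/') \ {ε} = { '/' }

The FOLLOW sets referred to above (computed the same way, to a fixed point):
  FOLLOW(C) = { $ }

Taking the union: FOLLOW(Y) = { $, '/' }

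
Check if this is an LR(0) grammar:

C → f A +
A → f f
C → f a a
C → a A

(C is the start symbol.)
A grammar is LR(0) if no state in the canonical LR(0) collection has:
  - both a shift item (dot before a terminal) and a complete item (shift-reduce conflict), or
  - two or more complete items (reduce-reduce conflict; the accept item [C' → C .] counts as a complete item here).

Augment with C' → C and build the canonical LR(0) collection (I0 = CLOSURE({[C' → . C]}), then GOTO on every symbol after a dot until no new states appear). It has 11 states:
  I0: { [C → . a A], [C → . f A +], [C → . f a a], [C' → . C] }  — shift
  I1: { [C' → C .] }  — accept
  I2: { [A → . f f], [C → a . A] }  — shift
  I3: { [A → . f f], [C → f . A +], [C → f . a a] }  — shift
  I4: { [C → f A . +] }  — shift
  I5: { [C → f a . a] }  — shift
  I6: { [A → f . f] }  — shift
  I7: { [A → f f .] }  — reduce
  I8: { [C → f a a .] }  — reduce
  I9: { [C → f A + .] }  — reduce
  I10: { [C → a A .] }  — reduce

Every state is either a pure shift/goto state or contains exactly one complete item and nothing to shift — no conflicts. The grammar is LR(0).

Answer: Yes, the grammar is LR(0)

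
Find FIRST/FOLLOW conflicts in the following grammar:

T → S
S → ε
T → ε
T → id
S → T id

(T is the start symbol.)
Yes. T → S with FOLLOW(T) on { 'id' }; T → id with FOLLOW(T) on { 'id' }; S → T id with FOLLOW(S) on { 'id' }

Nullable non-terminals: S, T.
FIRST sets used below: FIRST(T) = { 'id', ε }, FIRST(S) = { 'id', ε }

S: nullable alternative(s) S → ε; FOLLOW(S) = { $, 'id' }
  S → ε: FIRST \ {ε} = { } — this is the only nullable alternative, skip
  S → T id: FIRST \ {ε} = { 'id' } — overlaps FOLLOW(S) on { 'id' }: CONFLICT

T: nullable alternative(s) T → S, T → ε; FOLLOW(T) = { $, 'id' }
  T → S: FIRST \ {ε} = { 'id' } — overlaps FOLLOW(T) on { 'id' }: CONFLICT
  T → ε: FIRST \ {ε} = { } — disjoint from FOLLOW(T)
  T → id: FIRST \ {ε} = { 'id' } — overlaps FOLLOW(T) on { 'id' }: CONFLICT

So the grammar has 3 FIRST/FOLLOW conflicts (marked CONFLICT above).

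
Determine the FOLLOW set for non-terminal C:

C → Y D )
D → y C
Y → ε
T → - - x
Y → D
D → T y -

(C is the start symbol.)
{ $, ')', '-', 'y' }

To compute FOLLOW(C), find every occurrence of C on a right-hand side N → α C β: add FIRST(β) \ {ε}, and if β is empty or nullable also add FOLLOW(N). Iterate to a fixed point.

C is the start symbol, so $ ∈ FOLLOW(C).
In D → y C: C is at the end, add FOLLOW(D)

The FOLLOW sets referred to above (computed the same way, to a fixed point):
  FOLLOW(D) = { ')', '-', 'y' }

Taking the union: FOLLOW(C) = { $, ')', '-', 'y' }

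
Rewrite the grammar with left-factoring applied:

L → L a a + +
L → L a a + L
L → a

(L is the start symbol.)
Left-factoring transforms A → αβ₁ | αβ₂ into A → αA' and A' → β₁ | β₂
(α is the longest common prefix among the alternatives). Repeat until
no nonterminal has two alternatives with a common prefix.

Round 1: L has alternatives sharing prefix 'L a a +'. Introduce L': L → L a a + L'
  Add: L' → +
  Add: L' → L

No remaining common prefixes — done.

Resulting grammar:
L → L a a + L'
L' → +
L' → L
L → a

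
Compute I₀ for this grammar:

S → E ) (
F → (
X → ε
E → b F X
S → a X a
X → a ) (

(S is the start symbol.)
First, augment the grammar with S' → S
I₀ = CLOSURE({ [S' → . S] }):
  [S' → . S] has the dot before S: add [S → . E ) (], [S → . a X a]
  [S → . E ) (] has the dot before E: add [E → . b F X]
No further items can be added.

I₀ = { [E → . b F X], [S → . E ) (], [S → . a X a], [S' → . S] }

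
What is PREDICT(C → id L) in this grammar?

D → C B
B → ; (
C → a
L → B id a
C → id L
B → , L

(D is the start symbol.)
{ 'id' }

PREDICT(C → id L) = (FIRST(RHS) \ {ε}) ∪ (FOLLOW(C) if ε ∈ FIRST(RHS), i.e. RHS ⇒* ε)
FIRST(id L) = { 'id' }
ε ∉ FIRST(id L), so FOLLOW(C) is not added.
PREDICT(C → id L) = { 'id' }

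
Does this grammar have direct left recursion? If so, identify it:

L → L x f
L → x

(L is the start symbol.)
Direct left recursion occurs when N → N α for some non-terminal N (the right-hand side begins with the left-hand side itself).

L → L x f: LEFT RECURSIVE (starts with L)
L → x: starts with x

The grammar has direct left recursion on: L.

Answer: Yes, L is left-recursive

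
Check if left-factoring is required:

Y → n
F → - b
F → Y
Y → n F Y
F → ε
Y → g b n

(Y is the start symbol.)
Left-factoring is needed when two productions for the same non-terminal
share a common prefix on the right-hand side.

Productions for Y:
  Y → n
  Y → n F Y
  Y → g b n
Productions for F:
  F → - b
  F → Y
  F → ε

Found common prefix 'n' in productions for Y

Answer: Yes, Y has productions with common prefix 'n'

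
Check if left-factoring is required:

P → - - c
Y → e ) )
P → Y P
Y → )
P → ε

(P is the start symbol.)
Left-factoring is needed when two productions for the same non-terminal
share a common prefix on the right-hand side.

Productions for P:
  P → - - c
  P → Y P
  P → ε
Productions for Y:
  Y → e ) )
  Y → )

No common prefixes found.

Answer: No, left-factoring is not needed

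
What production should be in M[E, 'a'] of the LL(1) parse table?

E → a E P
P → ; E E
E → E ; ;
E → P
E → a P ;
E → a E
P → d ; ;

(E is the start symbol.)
E → a E P, E → E ; ;, E → a P ;, E → a E

To find M[E, 'a'], we find productions for E where 'a' is in the predict set (PREDICT(N → α) = (FIRST(α) \ {ε}) ∪ (FOLLOW(N) if α ⇒* ε)).

Relevant sets:
  FIRST(E) = { ';', 'a', 'd' }
  FIRST(P) = { ';', 'd' }

E → a E P: PREDICT = { 'a' }
  'a' is in predict set, so this production goes in M[E, 'a']
E → E ; ;: PREDICT = { ';', 'a', 'd' }
  'a' is in predict set, so this production goes in M[E, 'a']
E → P: PREDICT = { ';', 'd' }
E → a P ;: PREDICT = { 'a' }
  'a' is in predict set, so this production goes in M[E, 'a']
E → a E: PREDICT = { 'a' }
  'a' is in predict set, so this production goes in M[E, 'a']

M[E, 'a'] = E → a E P, E → E ; ;, E → a P ;, E → a E  (a multiply-defined cell — the grammar is not LL(1))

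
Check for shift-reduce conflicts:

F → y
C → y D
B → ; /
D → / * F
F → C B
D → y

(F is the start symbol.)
A shift-reduce conflict occurs when an LR(0) state has both:
  - a complete (reduce) item [A → α .] (dot at the end), and
  - a shift item [B → β . c γ] (dot before a terminal).

Augment with F' → F and build the canonical LR(0) collection (I0 = CLOSURE({[F' → . F]}), then GOTO on every symbol after a dot until no new states appear). It has 12 states:
  I0: { [C → . y D], [F → . C B], [F → . y], [F' → . F] }  — shift
  I1: { [B → . ; /], [F → C . B] }  — shift
  I2: { [F' → F .] }  — accept
  I3: { [C → y . D], [D → . / * F], [D → . y], [F → y .] }  — shift, reduce
  I4: { [D → / . * F] }  — shift
  I5: { [C → y D .] }  — reduce
  I6: { [D → y .] }  — reduce
  I7: { [C → . y D], [D → / * . F], [F → . C B], [F → . y] }  — shift
  I8: { [D → / * F .] }  — reduce
  I9: { [B → ; . /] }  — shift
  I10: { [F → C B .] }  — reduce
  I11: { [B → ; / .] }  — reduce

I3 contains reduce item [F → y .] and shift items [D → . / * F], [D → . y] — shift-reduce conflict.

Answer: Yes — I3: [F → y .] vs [D → . / * F]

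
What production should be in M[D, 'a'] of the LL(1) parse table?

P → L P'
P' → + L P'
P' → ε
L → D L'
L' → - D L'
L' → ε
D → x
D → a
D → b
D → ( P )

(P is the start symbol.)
To find M[D, 'a'], we find productions for D where 'a' is in the predict set (PREDICT(N → α) = (FIRST(α) \ {ε}) ∪ (FOLLOW(N) if α ⇒* ε)).

D → x: PREDICT = { 'x' }
D → a: PREDICT = { 'a' }
  'a' is in predict set, so this production goes in M[D, 'a']
D → b: PREDICT = { 'b' }
D → ( P ): PREDICT = { '(' }

M[D, 'a'] = D → a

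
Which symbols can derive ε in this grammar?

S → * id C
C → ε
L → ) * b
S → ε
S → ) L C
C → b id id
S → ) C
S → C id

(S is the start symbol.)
{ 'C', 'S' }

ε-productions: C → ε, S → ε
So C, S are immediately nullable.
No further non-terminal can be added: every production for the remaining non-terminals contains a terminal or a non-nullable non-terminal.
Nullable = { 'C', 'S' }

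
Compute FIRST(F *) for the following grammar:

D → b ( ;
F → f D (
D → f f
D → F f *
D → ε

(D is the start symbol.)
{ 'f' }

FIRST sets of the non-terminals involved (from the grammar, by fixed-point iteration):
  FIRST(F) = { 'f' }

To compute FIRST(F *), process the symbols left to right:
Symbol F is a non-terminal. Add FIRST(F) \ {ε} = { 'f' }
F is not nullable (ε ∉ FIRST(F)), so stop here.
FIRST(F *) = { 'f' }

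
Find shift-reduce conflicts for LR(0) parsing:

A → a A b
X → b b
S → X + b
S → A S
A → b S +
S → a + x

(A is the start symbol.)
Yes — I9: [X → b b .] vs [A → . a A b]

A shift-reduce conflict occurs when an LR(0) state has both:
  - a complete (reduce) item [A → α .] (dot at the end), and
  - a shift item [B → β . c γ] (dot before a terminal).

Augment with A' → A and build the canonical LR(0) collection (I0 = CLOSURE({[A' → . A]}), then GOTO on every symbol after a dot until no new states appear). It has 18 states:
  I0: { [A → . a A b], [A → . b S +], [A' → . A] }  — shift
  I1: { [A' → A .] }  — accept
  I2: { [A → . a A b], [A → . b S +], [A → a . A b] }  — shift
  I3: { [A → . a A b], [A → . b S +], [A → b . S +], [S → . A S], [S → . X + b], [S → . a + x], [X → . b b] }  — shift
  I4: { [A → . a A b], [A → . b S +], [S → . A S], [S → . X + b], [S → . a + x], [S → A . S], [X → . b b] }  — shift
  I5: { [A → b S . +] }  — shift
  I6: { [S → X . + b] }  — shift
  I7: { [A → . a A b], [A → . b S +], [A → a . A b], [S → a . + x] }  — shift
  I8: { [A → . a A b], [A → . b S +], [A → b . S +], [S → . A S], [S → . X + b], [S → . a + x], [X → . b b], [X → b . b] }  — shift
  I9: { [A → . a A b], [A → . b S +], [A → b . S +], [S → . A S], [S → . X + b], [S → . a + x], [X → . b b], [X → b . b], [X → b b .] }  — shift, reduce
  I10: { [S → a + . x] }  — shift
  I11: { [A → a A . b] }  — shift
  I12: { [A → a A b .] }  — reduce
  I13: { [S → a + x .] }  — reduce
  I14: { [S → X + . b] }  — shift
  I15: { [S → X + b .] }  — reduce
  I16: { [A → b S + .] }  — reduce
  I17: { [S → A S .] }  — reduce

I9 contains reduce item [X → b b .] and shift items [A → . a A b], [A → . b S +], [S → . a + x], [X → . b b], [X → b . b] — shift-reduce conflict.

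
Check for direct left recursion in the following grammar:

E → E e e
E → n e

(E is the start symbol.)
Yes, E is left-recursive

E → E e e: LEFT RECURSIVE (starts with E)
E → n e: starts with n

The grammar has direct left recursion on: E.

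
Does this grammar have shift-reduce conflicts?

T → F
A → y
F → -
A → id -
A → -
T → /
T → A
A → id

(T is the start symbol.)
Yes — I6: [A → id .] vs [A → id . -]

A shift-reduce conflict occurs when an LR(0) state has both:
  - a complete (reduce) item [A → α .] (dot at the end), and
  - a shift item [B → β . c γ] (dot before a terminal).

Augment with T' → T and build the canonical LR(0) collection (I0 = CLOSURE({[T' → . T]}), then GOTO on every symbol after a dot until no new states appear). It has 9 states:
  I0: { [A → . -], [A → . id -], [A → . id], [A → . y], [F → . -], [T → . /], [T → . A], [T → . F], [T' → . T] }  — shift
  I1: { [A → - .], [F → - .] }  — 2 reduces
  I2: { [T → / .] }  — reduce
  I3: { [T → A .] }  — reduce
  I4: { [T → F .] }  — reduce
  I5: { [T' → T .] }  — accept
  I6: { [A → id . -], [A → id .] }  — shift, reduce
  I7: { [A → y .] }  — reduce
  I8: { [A → id - .] }  — reduce

I6 contains reduce item [A → id .] and shift item [A → id . -] — shift-reduce conflict.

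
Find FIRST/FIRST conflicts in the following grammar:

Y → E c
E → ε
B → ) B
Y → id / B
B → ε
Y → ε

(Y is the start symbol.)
FIRST sets of the non-terminals at (or reachable through a nullable prefix from) the front of some alternative:
  FIRST(E) = { ε }

Productions for Y:
  Y → E c: FIRST = { 'c' }
  Y → id / B: FIRST = { 'id' }
  Y → ε: FIRST = { ε }
Productions for B:
  B → ) B: FIRST = { ')' }
  B → ε: FIRST = { ε }
E has only one production, so no FIRST/FIRST conflict is possible there.

All alternatives of each non-terminal have pairwise disjoint FIRST sets.

Answer: No FIRST/FIRST conflicts.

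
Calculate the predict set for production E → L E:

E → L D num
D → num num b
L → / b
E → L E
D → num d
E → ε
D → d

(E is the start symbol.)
PREDICT(E → L E) = (FIRST(RHS) \ {ε}) ∪ (FOLLOW(E) if ε ∈ FIRST(RHS), i.e. RHS ⇒* ε)
FIRST(L) = { '/' }
FIRST(L E) = { '/' }
ε ∉ FIRST(L E), so FOLLOW(E) is not added.
PREDICT(E → L E) = { '/' }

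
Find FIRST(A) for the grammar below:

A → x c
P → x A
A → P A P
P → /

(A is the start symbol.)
{ '/', 'x' }

To compute FIRST(A), examine every production with A on the left-hand side, reading each right-hand side left to right until a non-nullable symbol is reached.

FIRST sets of the other non-terminals involved (by the same procedure, iterated to a fixed point):
  FIRST(P) = { '/', 'x' }

From A → x c:
  - x is a terminal: add 'x' and stop
From A → P A P:
  - P is a non-terminal: add FIRST(P) \ {ε} = { '/', 'x' }
    P is not nullable, so stop

Collecting: FIRST(A) = { '/', 'x' }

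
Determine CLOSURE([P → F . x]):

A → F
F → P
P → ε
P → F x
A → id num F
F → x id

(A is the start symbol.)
{ [P → F . x] }

To compute CLOSURE, for each item [A → α.Bβ] where B is a non-terminal, add [B → .γ] for all productions B → γ; repeat for the newly added items until nothing changes.

Start with: [P → F . x]
The dot precedes the terminal x, so nothing is added.

CLOSURE = { [P → F . x] }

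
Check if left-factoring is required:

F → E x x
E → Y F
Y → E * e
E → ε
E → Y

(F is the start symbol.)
Left-factoring is needed when two productions for the same non-terminal
share a common prefix on the right-hand side.

Productions for E:
  E → Y F
  E → ε
  E → Y

Found common prefix 'Y' in productions for E

Answer: Yes, E has productions with common prefix 'Y'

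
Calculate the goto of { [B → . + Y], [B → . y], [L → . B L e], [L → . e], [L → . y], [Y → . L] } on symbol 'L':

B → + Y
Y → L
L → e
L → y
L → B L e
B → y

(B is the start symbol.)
{ [Y → L .] }

GOTO(I, 'L') = CLOSURE({ [A → αX.β] : [A → α.Xβ] ∈ I, X = 'L' })

Items with dot before 'L', with the dot advanced:
  [Y → . L] → [Y → L .]
Closure adds nothing (no advanced item has the dot before a non-terminal).

GOTO = { [Y → L .] }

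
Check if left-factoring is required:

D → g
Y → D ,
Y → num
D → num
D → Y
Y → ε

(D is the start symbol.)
Left-factoring is needed when two productions for the same non-terminal
share a common prefix on the right-hand side.

Productions for D:
  D → g
  D → num
  D → Y
Productions for Y:
  Y → D ,
  Y → num
  Y → ε

No common prefixes found.

Answer: No, left-factoring is not needed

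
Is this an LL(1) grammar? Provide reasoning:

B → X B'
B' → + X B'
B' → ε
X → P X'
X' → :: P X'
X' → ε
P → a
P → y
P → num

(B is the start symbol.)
A grammar is LL(1) if for each non-terminal N with multiple productions, the predict sets of those productions are pairwise disjoint, where PREDICT(N → α) = (FIRST(α) \ {ε}) ∪ (FOLLOW(N) if α ⇒* ε).

Relevant sets:
  FOLLOW(B') = { $ }
  FOLLOW(X') = { $, '+' }

For B':
  PREDICT(B' → '+' X B') = { '+' }
  PREDICT(B' → ε) = { $ }
For X':
  PREDICT(X' → :: P X') = { '::' }
  PREDICT(X' → ε) = { $, '+' }
For P:
  PREDICT(P → a) = { 'a' }
  PREDICT(P → y) = { 'y' }
  PREDICT(P → num) = { 'num' }
B, X have a single production, so nothing to check there.

All predict sets are disjoint. The grammar IS LL(1).

Answer: Yes, the grammar is LL(1).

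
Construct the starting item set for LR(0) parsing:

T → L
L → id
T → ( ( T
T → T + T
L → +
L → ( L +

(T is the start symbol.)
{ [L → . ( L +], [L → . +], [L → . id], [T → . ( ( T], [T → . L], [T → . T + T], [T' → . T] }

First, augment the grammar with T' → T
I₀ = CLOSURE({ [T' → . T] }):
  [T' → . T] has the dot before T: add [T → . L], [T → . ( ( T], [T → . T + T]
  [T → . L] has the dot before L: add [L → . id], [L → . +], [L → . ( L +]
No further items can be added.

I₀ = { [L → . ( L +], [L → . +], [L → . id], [T → . ( ( T], [T → . L], [T → . T + T], [T' → . T] }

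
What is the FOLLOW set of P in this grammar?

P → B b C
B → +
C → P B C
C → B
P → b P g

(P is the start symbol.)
To compute FOLLOW(P), find every occurrence of P on a right-hand side N → α P β: add FIRST(β) \ {ε}, and if β is empty or nullable also add FOLLOW(N). Iterate to a fixed point.

P is the start symbol, so $ ∈ FOLLOW(P).
In C → P B C: P is followed by B C, add FIRST(B C) \ {ε} = { '+' }
In P → b P g: P is followed by g, add FIRST(g) \ {ε} = { 'g' }

Taking the union: FOLLOW(P) = { $, '+', 'g' }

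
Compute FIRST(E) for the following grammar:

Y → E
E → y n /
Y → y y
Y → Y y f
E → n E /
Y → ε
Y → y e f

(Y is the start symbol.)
{ 'n', 'y' }

To compute FIRST(E), examine every production with E on the left-hand side, reading each right-hand side left to right until a non-nullable symbol is reached.

From E → y n /:
  - y is a terminal: add 'y' and stop
From E → n E /:
  - n is a terminal: add 'n' and stop

Collecting: FIRST(E) = { 'n', 'y' }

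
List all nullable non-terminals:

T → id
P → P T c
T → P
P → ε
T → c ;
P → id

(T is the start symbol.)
A non-terminal is nullable if it can derive ε (the empty string): either it has an ε-production, or it has a production whose right-hand side consists entirely of nullable non-terminals.

ε-productions: P → ε
So P is immediately nullable.
T → P: every symbol on the right is nullable, so T is nullable too.
Every non-terminal is now nullable.
Nullable = { 'P', 'T' }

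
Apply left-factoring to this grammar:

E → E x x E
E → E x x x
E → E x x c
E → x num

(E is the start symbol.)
E → E x x E'
E' → E
E' → x
E' → c
E → x num

Left-factoring transforms A → αβ₁ | αβ₂ into A → αA' and A' → β₁ | β₂
(α is the longest common prefix among the alternatives). Repeat until
no nonterminal has two alternatives with a common prefix.

Round 1: E has alternatives sharing prefix 'E x x'. Introduce E': E → E x x E'
  Add: E' → E
  Add: E' → x
  Add: E' → c

No remaining common prefixes — done.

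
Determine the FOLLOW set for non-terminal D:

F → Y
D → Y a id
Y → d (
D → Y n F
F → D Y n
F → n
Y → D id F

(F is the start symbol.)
To compute FOLLOW(D), find every occurrence of D on a right-hand side N → α D β: add FIRST(β) \ {ε}, and if β is empty or nullable also add FOLLOW(N). Iterate to a fixed point.

In F → D Y n: D is followed by Y n, add FIRST(Y n) \ {ε} = { 'd' }
In Y → D id F: D is followed by id F, add FIRST(id F) \ {ε} = { 'id' }

Taking the union: FOLLOW(D) = { 'd', 'id' }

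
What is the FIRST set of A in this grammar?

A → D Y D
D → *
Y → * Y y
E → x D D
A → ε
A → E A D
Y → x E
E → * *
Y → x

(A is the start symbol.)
FIRST sets of the other non-terminals involved (by the same procedure, iterated to a fixed point):
  FIRST(D) = { '*' }
  FIRST(E) = { '*', 'x' }

From A → D Y D:
  - D is a non-terminal: add FIRST(D) \ {ε} = { '*' }
    D is not nullable, so stop
From A → ε:
  - ε-production, so ε ∈ FIRST(A)
From A → E A D:
  - E is a non-terminal: add FIRST(E) \ {ε} = { '*', 'x' }
    E is not nullable, so stop

Collecting: FIRST(A) = { '*', 'x', ε }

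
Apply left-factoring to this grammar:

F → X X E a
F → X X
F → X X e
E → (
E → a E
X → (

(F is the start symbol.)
F → X X F'
F' → E a
F' → ε
F' → e
E → (
E → a E
X → (

Left-factoring transforms A → αβ₁ | αβ₂ into A → αA' and A' → β₁ | β₂
(α is the longest common prefix among the alternatives). Repeat until
no nonterminal has two alternatives with a common prefix.

Round 1: F has alternatives sharing prefix 'X X'. Introduce F': F → X X F'
  Add: F' → E a
  Add: F' → ε
  Add: F' → e

No remaining common prefixes — done.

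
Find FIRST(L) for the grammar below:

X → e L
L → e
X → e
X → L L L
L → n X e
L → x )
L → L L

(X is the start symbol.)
{ 'e', 'n', 'x' }

From L → e:
  - e is a terminal: add 'e' and stop
From L → n X e:
  - n is a terminal: add 'n' and stop
From L → x ):
  - x is a terminal: add 'x' and stop
From L → L L:
  - L is the symbol being defined: contributes nothing new
    L is not nullable, so stop

Collecting: FIRST(L) = { 'e', 'n', 'x' }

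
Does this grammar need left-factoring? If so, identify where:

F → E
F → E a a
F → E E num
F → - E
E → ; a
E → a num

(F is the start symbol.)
Left-factoring is needed when two productions for the same non-terminal
share a common prefix on the right-hand side.

Productions for F:
  F → E
  F → E a a
  F → E E num
  F → - E
Productions for E:
  E → ; a
  E → a num

Found common prefix 'E' in productions for F

Answer: Yes, F has productions with common prefix 'E'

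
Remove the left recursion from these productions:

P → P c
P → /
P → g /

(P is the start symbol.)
P is directly left-recursive. The standard transformation for
  A → A α₁ | ... | A α_m | β₁ | ... | β_n
is
  A  → β₁ A' | ... | β_n A'
  A' → α₁ A' | ... | α_m A' | ε

P → / becomes P → / P'
P → g / becomes P → g / P'
P → P c becomes P' → c P'
Add P' → ε

Resulting grammar:
P → / P'
P → g / P'
P' → c P'
P' → ε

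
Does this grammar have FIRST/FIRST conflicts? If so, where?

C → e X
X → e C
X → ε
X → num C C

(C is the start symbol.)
A FIRST/FIRST conflict occurs when two productions N → α and N → β for the same non-terminal have FIRST(α) ∩ FIRST(β) ≠ ∅ (with ε ∈ FIRST of a nullable right-hand side, so two nullable alternatives also conflict).

Productions for X:
  X → e C: FIRST = { 'e' }
  X → ε: FIRST = { ε }
  X → num C C: FIRST = { 'num' }
C has only one production, so no FIRST/FIRST conflict is possible there.

All alternatives of each non-terminal have pairwise disjoint FIRST sets.

Answer: No FIRST/FIRST conflicts.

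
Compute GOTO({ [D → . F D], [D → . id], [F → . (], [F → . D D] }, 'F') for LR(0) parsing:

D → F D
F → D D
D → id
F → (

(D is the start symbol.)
{ [D → . F D], [D → . id], [D → F . D], [F → . (], [F → . D D] }

GOTO(I, 'F') = CLOSURE({ [A → αX.β] : [A → α.Xβ] ∈ I, X = 'F' })

Items with dot before 'F', with the dot advanced:
  [D → . F D] → [D → F . D]
Closure of the advanced items:
  [D → F . D] has the dot before D: add [D → . F D], [D → . id]
  [D → . F D] has the dot before F: add [F → . D D], [F → . (]

GOTO = { [D → . F D], [D → . id], [D → F . D], [F → . (], [F → . D D] }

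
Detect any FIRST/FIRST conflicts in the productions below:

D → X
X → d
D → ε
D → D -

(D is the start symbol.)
FIRST sets of the non-terminals at (or reachable through a nullable prefix from) the front of some alternative:
  FIRST(X) = { 'd' }
  FIRST(D) = { '-', 'd', ε }

Productions for D:
  D → X: FIRST = { 'd' }
  D → ε: FIRST = { ε }
  D → D -: FIRST = { '-', 'd' }
X has only one production, so no FIRST/FIRST conflict is possible there.

Conflict for D: D → X and D → D -
  Overlap: { 'd' }

Answer: Yes. D → X / D → D '-' on { 'd' }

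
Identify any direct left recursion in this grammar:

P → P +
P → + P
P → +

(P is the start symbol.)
Yes, P is left-recursive

Direct left recursion occurs when N → N α for some non-terminal N (the right-hand side begins with the left-hand side itself).

P → P +: LEFT RECURSIVE (starts with P)
P → + P: starts with '+'
P → +: starts with '+'

The grammar has direct left recursion on: P.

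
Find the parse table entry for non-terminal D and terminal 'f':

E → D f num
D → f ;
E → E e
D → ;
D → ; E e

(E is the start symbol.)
To find M[D, 'f'], we find productions for D where 'f' is in the predict set (PREDICT(N → α) = (FIRST(α) \ {ε}) ∪ (FOLLOW(N) if α ⇒* ε)).

D → f ;: PREDICT = { 'f' }
  'f' is in predict set, so this production goes in M[D, 'f']
D → ;: PREDICT = { ';' }
D → ; E e: PREDICT = { ';' }

M[D, 'f'] = D → f ;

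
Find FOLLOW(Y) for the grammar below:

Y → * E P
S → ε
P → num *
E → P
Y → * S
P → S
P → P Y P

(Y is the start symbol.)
{ $, '*', 'num' }

Y is the start symbol, so $ ∈ FOLLOW(Y).
In P → P Y P: Y is followed by P, add FIRST(P) \ {ε} = { '*', 'num' }
  P is nullable, so also add FOLLOW(P)

The FOLLOW sets referred to above (computed the same way, to a fixed point):
  FOLLOW(P) = { $, '*', 'num' }

Taking the union: FOLLOW(Y) = { $, '*', 'num' }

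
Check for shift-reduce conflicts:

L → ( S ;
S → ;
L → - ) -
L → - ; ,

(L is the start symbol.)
No shift-reduce conflicts

A shift-reduce conflict occurs when an LR(0) state has both:
  - a complete (reduce) item [A → α .] (dot at the end), and
  - a shift item [B → β . c γ] (dot before a terminal).

Augment with L' → L and build the canonical LR(0) collection (I0 = CLOSURE({[L' → . L]}), then GOTO on every symbol after a dot until no new states appear). It has 11 states:
  I0: { [L → . ( S ;], [L → . - ) -], [L → . - ; ,], [L' → . L] }  — shift
  I1: { [L → ( . S ;], [S → . ;] }  — shift
  I2: { [L → - . ) -], [L → - . ; ,] }  — shift
  I3: { [L' → L .] }  — accept
  I4: { [L → - ) . -] }  — shift
  I5: { [L → - ; . ,] }  — shift
  I6: { [L → - ; , .] }  — reduce
  I7: { [L → - ) - .] }  — reduce
  I8: { [S → ; .] }  — reduce
  I9: { [L → ( S . ;] }  — shift
  I10: { [L → ( S ; .] }  — reduce

No state contains both a complete item and a shift item.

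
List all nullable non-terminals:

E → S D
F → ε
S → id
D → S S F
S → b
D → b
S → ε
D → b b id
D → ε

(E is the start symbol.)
A non-terminal is nullable if it can derive ε (the empty string): either it has an ε-production, or it has a production whose right-hand side consists entirely of nullable non-terminals.

ε-productions: F → ε, S → ε, D → ε
So F, S, D are immediately nullable.
E → S D: every symbol on the right is nullable, so E is nullable too.
Every non-terminal is now nullable.
Nullable = { 'D', 'E', 'F', 'S' }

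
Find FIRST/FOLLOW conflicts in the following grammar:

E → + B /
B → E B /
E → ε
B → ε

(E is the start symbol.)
A FIRST/FOLLOW conflict occurs when a non-terminal N has a nullable alternative N → β (β ⇒* ε) and another alternative N → α with FIRST(α) ∩ FOLLOW(N) ≠ ∅: on such a lookahead the parser cannot decide between expanding α and letting N vanish via β.

Nullable non-terminals: B, E.
FIRST sets used below: FIRST(E) = { '+', ε }, FIRST(B) = { '+', '/', ε }

B: nullable alternative(s) B → ε; FOLLOW(B) = { '/' }
  B → E B /: FIRST \ {ε} = { '+', '/' } — overlaps FOLLOW(B) on { '/' }: CONFLICT
  B → ε: FIRST \ {ε} = { } — this is the only nullable alternative, skip

E: nullable alternative(s) E → ε; FOLLOW(E) = { $, '+', '/' }
  E → + B /: FIRST \ {ε} = { '+' } — overlaps FOLLOW(E) on { '+' }: CONFLICT
  E → ε: FIRST \ {ε} = { } — this is the only nullable alternative, skip

So the grammar has 2 FIRST/FOLLOW conflicts (marked CONFLICT above).

Answer: Yes. E → '+' B '/' with FOLLOW(E) on { '+' }; B → E B '/' with FOLLOW(B) on { '/' }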